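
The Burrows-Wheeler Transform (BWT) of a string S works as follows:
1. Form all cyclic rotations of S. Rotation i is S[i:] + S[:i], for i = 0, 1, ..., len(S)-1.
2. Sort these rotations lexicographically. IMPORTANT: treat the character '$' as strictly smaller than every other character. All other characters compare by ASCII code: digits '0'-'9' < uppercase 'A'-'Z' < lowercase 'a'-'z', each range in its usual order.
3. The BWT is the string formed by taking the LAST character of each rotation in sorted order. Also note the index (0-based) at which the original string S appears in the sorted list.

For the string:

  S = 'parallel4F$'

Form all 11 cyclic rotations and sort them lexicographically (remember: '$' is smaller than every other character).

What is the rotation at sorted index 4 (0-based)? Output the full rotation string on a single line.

All 11 rotations (rotation i = S[i:]+S[:i]):
  rot[0] = parallel4F$
  rot[1] = arallel4F$p
  rot[2] = rallel4F$pa
  rot[3] = allel4F$par
  rot[4] = llel4F$para
  rot[5] = lel4F$paral
  rot[6] = el4F$parall
  rot[7] = l4F$paralle
  rot[8] = 4F$parallel
  rot[9] = F$parallel4
  rot[10] = $parallel4F
Sorted (with $ < everything):
  sorted[0] = $parallel4F
  sorted[1] = 4F$parallel
  sorted[2] = F$parallel4
  sorted[3] = allel4F$par
  sorted[4] = arallel4F$p
  sorted[5] = el4F$parall
  sorted[6] = l4F$paralle
  sorted[7] = lel4F$paral
  sorted[8] = llel4F$para
  sorted[9] = parallel4F$
  sorted[10] = rallel4F$pa
sorted[4] = arallel4F$p

Answer: arallel4F$p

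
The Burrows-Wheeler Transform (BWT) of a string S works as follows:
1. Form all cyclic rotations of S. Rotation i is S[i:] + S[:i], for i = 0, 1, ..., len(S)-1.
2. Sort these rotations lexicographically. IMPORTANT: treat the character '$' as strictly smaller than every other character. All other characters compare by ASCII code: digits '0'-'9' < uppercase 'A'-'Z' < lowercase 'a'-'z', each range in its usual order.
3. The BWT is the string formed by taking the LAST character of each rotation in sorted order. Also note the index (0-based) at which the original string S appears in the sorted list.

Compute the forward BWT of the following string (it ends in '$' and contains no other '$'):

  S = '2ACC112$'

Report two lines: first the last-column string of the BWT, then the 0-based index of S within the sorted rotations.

Answer: 2C11$2CA
4

Derivation:
All 8 rotations (rotation i = S[i:]+S[:i]):
  rot[0] = 2ACC112$
  rot[1] = ACC112$2
  rot[2] = CC112$2A
  rot[3] = C112$2AC
  rot[4] = 112$2ACC
  rot[5] = 12$2ACC1
  rot[6] = 2$2ACC11
  rot[7] = $2ACC112
Sorted (with $ < everything):
  sorted[0] = $2ACC112  (last char: '2')
  sorted[1] = 112$2ACC  (last char: 'C')
  sorted[2] = 12$2ACC1  (last char: '1')
  sorted[3] = 2$2ACC11  (last char: '1')
  sorted[4] = 2ACC112$  (last char: '$')
  sorted[5] = ACC112$2  (last char: '2')
  sorted[6] = C112$2AC  (last char: 'C')
  sorted[7] = CC112$2A  (last char: 'A')
Last column: 2C11$2CA
Original string S is at sorted index 4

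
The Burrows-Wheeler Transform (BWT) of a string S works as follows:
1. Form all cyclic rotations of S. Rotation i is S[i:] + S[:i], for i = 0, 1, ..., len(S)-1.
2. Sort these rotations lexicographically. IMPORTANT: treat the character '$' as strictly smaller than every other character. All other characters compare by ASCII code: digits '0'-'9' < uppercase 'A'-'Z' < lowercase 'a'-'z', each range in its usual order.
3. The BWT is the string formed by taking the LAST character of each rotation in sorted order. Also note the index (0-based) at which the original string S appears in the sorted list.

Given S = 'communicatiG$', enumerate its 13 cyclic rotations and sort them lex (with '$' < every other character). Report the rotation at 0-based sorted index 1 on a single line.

All 13 rotations (rotation i = S[i:]+S[:i]):
  rot[0] = communicatiG$
  rot[1] = ommunicatiG$c
  rot[2] = mmunicatiG$co
  rot[3] = municatiG$com
  rot[4] = unicatiG$comm
  rot[5] = nicatiG$commu
  rot[6] = icatiG$commun
  rot[7] = catiG$communi
  rot[8] = atiG$communic
  rot[9] = tiG$communica
  rot[10] = iG$communicat
  rot[11] = G$communicati
  rot[12] = $communicatiG
Sorted (with $ < everything):
  sorted[0] = $communicatiG
  sorted[1] = G$communicati
  sorted[2] = atiG$communic
  sorted[3] = catiG$communi
  sorted[4] = communicatiG$
  sorted[5] = iG$communicat
  sorted[6] = icatiG$commun
  sorted[7] = mmunicatiG$co
  sorted[8] = municatiG$com
  sorted[9] = nicatiG$commu
  sorted[10] = ommunicatiG$c
  sorted[11] = tiG$communica
  sorted[12] = unicatiG$comm
sorted[1] = G$communicati

Answer: G$communicati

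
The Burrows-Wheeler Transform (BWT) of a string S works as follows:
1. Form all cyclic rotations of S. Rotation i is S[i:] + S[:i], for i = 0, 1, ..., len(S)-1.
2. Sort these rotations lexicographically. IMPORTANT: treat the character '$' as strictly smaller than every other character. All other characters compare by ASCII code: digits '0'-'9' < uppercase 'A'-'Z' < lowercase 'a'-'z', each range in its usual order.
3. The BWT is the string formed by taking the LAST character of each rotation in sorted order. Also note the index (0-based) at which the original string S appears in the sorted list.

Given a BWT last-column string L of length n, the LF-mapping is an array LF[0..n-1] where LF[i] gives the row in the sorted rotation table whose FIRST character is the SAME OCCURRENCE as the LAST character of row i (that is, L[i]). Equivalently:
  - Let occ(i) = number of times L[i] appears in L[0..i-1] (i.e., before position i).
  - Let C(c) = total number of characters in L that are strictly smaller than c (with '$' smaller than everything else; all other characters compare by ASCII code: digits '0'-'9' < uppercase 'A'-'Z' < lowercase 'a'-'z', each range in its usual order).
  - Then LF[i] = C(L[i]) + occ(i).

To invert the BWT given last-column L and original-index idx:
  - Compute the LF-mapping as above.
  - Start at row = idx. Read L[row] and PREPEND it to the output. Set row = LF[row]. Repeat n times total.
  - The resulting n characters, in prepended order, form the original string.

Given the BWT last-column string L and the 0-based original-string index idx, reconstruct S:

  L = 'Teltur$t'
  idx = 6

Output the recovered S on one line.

LF mapping: 1 2 3 5 7 4 0 6
Walk LF starting at row 6, prepending L[row]:
  step 1: row=6, L[6]='$', prepend. Next row=LF[6]=0
  step 2: row=0, L[0]='T', prepend. Next row=LF[0]=1
  step 3: row=1, L[1]='e', prepend. Next row=LF[1]=2
  step 4: row=2, L[2]='l', prepend. Next row=LF[2]=3
  step 5: row=3, L[3]='t', prepend. Next row=LF[3]=5
  step 6: row=5, L[5]='r', prepend. Next row=LF[5]=4
  step 7: row=4, L[4]='u', prepend. Next row=LF[4]=7
  step 8: row=7, L[7]='t', prepend. Next row=LF[7]=6
Reversed output: turtleT$

Answer: turtleT$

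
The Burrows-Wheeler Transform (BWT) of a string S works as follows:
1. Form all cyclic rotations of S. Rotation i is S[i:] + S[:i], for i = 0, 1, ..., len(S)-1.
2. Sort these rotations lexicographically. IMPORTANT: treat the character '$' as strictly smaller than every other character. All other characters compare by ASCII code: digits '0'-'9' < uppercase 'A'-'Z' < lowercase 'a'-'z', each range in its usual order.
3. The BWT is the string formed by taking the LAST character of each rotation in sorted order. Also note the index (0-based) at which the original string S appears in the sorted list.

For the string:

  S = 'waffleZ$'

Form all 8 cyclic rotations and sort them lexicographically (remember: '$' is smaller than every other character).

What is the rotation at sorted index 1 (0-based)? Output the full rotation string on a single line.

All 8 rotations (rotation i = S[i:]+S[:i]):
  rot[0] = waffleZ$
  rot[1] = affleZ$w
  rot[2] = ffleZ$wa
  rot[3] = fleZ$waf
  rot[4] = leZ$waff
  rot[5] = eZ$waffl
  rot[6] = Z$waffle
  rot[7] = $waffleZ
Sorted (with $ < everything):
  sorted[0] = $waffleZ
  sorted[1] = Z$waffle
  sorted[2] = affleZ$w
  sorted[3] = eZ$waffl
  sorted[4] = ffleZ$wa
  sorted[5] = fleZ$waf
  sorted[6] = leZ$waff
  sorted[7] = waffleZ$
sorted[1] = Z$waffle

Answer: Z$waffle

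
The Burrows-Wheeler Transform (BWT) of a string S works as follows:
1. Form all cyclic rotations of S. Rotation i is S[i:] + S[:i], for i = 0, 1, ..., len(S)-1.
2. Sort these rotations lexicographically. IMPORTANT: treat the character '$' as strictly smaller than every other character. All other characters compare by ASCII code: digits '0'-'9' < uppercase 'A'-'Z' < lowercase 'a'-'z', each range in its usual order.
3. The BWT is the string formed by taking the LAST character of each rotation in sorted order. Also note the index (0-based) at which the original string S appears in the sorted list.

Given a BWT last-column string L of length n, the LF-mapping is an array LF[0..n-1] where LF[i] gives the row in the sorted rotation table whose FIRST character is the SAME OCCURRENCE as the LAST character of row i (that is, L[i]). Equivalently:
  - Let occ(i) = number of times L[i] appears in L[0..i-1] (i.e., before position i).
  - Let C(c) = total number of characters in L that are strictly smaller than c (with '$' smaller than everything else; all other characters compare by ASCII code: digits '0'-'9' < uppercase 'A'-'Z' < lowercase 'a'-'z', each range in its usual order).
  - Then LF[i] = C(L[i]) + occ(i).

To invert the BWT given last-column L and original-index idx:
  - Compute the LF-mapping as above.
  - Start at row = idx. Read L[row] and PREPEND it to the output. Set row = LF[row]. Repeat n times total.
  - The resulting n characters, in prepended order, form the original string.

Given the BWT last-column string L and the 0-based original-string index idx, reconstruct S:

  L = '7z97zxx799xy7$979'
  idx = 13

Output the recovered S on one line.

Answer: x9z7x977999yx7z7$

Derivation:
LF mapping: 1 15 6 2 16 11 12 3 7 8 13 14 4 0 9 5 10
Walk LF starting at row 13, prepending L[row]:
  step 1: row=13, L[13]='$', prepend. Next row=LF[13]=0
  step 2: row=0, L[0]='7', prepend. Next row=LF[0]=1
  step 3: row=1, L[1]='z', prepend. Next row=LF[1]=15
  step 4: row=15, L[15]='7', prepend. Next row=LF[15]=5
  step 5: row=5, L[5]='x', prepend. Next row=LF[5]=11
  step 6: row=11, L[11]='y', prepend. Next row=LF[11]=14
  step 7: row=14, L[14]='9', prepend. Next row=LF[14]=9
  step 8: row=9, L[9]='9', prepend. Next row=LF[9]=8
  step 9: row=8, L[8]='9', prepend. Next row=LF[8]=7
  step 10: row=7, L[7]='7', prepend. Next row=LF[7]=3
  step 11: row=3, L[3]='7', prepend. Next row=LF[3]=2
  step 12: row=2, L[2]='9', prepend. Next row=LF[2]=6
  step 13: row=6, L[6]='x', prepend. Next row=LF[6]=12
  step 14: row=12, L[12]='7', prepend. Next row=LF[12]=4
  step 15: row=4, L[4]='z', prepend. Next row=LF[4]=16
  step 16: row=16, L[16]='9', prepend. Next row=LF[16]=10
  step 17: row=10, L[10]='x', prepend. Next row=LF[10]=13
Reversed output: x9z7x977999yx7z7$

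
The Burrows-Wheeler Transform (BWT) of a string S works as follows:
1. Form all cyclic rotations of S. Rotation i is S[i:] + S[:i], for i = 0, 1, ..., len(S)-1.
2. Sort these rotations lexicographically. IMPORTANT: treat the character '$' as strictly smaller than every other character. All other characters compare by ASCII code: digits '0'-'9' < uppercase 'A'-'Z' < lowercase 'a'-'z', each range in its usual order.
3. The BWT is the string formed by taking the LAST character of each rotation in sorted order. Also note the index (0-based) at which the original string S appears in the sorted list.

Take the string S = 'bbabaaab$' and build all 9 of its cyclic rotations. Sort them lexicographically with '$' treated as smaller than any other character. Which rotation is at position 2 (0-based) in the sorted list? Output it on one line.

Answer: aab$bbaba

Derivation:
All 9 rotations (rotation i = S[i:]+S[:i]):
  rot[0] = bbabaaab$
  rot[1] = babaaab$b
  rot[2] = abaaab$bb
  rot[3] = baaab$bba
  rot[4] = aaab$bbab
  rot[5] = aab$bbaba
  rot[6] = ab$bbabaa
  rot[7] = b$bbabaaa
  rot[8] = $bbabaaab
Sorted (with $ < everything):
  sorted[0] = $bbabaaab
  sorted[1] = aaab$bbab
  sorted[2] = aab$bbaba
  sorted[3] = ab$bbabaa
  sorted[4] = abaaab$bb
  sorted[5] = b$bbabaaa
  sorted[6] = baaab$bba
  sorted[7] = babaaab$b
  sorted[8] = bbabaaab$
sorted[2] = aab$bbaba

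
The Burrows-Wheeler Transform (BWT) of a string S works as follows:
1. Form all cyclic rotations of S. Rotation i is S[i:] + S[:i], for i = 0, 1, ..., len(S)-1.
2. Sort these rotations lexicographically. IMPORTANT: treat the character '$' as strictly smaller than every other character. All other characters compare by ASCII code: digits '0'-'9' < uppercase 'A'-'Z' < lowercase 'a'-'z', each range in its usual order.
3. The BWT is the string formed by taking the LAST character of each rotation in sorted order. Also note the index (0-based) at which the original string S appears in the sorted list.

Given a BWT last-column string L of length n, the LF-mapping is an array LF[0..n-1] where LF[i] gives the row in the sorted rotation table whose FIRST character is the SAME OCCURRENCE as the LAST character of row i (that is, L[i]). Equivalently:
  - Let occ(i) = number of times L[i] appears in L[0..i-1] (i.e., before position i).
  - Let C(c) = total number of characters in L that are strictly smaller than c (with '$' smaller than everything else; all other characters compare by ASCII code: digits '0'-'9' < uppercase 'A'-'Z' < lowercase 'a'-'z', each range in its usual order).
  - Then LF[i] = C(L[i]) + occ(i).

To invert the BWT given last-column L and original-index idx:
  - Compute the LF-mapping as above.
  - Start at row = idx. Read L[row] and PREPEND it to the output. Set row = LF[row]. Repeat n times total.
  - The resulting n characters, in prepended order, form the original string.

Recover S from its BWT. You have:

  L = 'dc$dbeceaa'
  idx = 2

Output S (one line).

Answer: aedbcaecd$

Derivation:
LF mapping: 6 4 0 7 3 8 5 9 1 2
Walk LF starting at row 2, prepending L[row]:
  step 1: row=2, L[2]='$', prepend. Next row=LF[2]=0
  step 2: row=0, L[0]='d', prepend. Next row=LF[0]=6
  step 3: row=6, L[6]='c', prepend. Next row=LF[6]=5
  step 4: row=5, L[5]='e', prepend. Next row=LF[5]=8
  step 5: row=8, L[8]='a', prepend. Next row=LF[8]=1
  step 6: row=1, L[1]='c', prepend. Next row=LF[1]=4
  step 7: row=4, L[4]='b', prepend. Next row=LF[4]=3
  step 8: row=3, L[3]='d', prepend. Next row=LF[3]=7
  step 9: row=7, L[7]='e', prepend. Next row=LF[7]=9
  step 10: row=9, L[9]='a', prepend. Next row=LF[9]=2
Reversed output: aedbcaecd$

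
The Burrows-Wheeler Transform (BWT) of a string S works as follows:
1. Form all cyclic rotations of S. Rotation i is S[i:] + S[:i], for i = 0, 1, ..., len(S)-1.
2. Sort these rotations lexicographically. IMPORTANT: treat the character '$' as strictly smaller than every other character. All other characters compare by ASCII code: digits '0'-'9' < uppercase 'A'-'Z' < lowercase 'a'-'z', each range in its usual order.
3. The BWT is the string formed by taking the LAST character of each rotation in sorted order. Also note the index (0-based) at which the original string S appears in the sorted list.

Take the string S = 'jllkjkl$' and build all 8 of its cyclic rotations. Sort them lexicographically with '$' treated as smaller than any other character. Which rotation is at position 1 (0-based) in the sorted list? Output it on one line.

Answer: jkl$jllk

Derivation:
All 8 rotations (rotation i = S[i:]+S[:i]):
  rot[0] = jllkjkl$
  rot[1] = llkjkl$j
  rot[2] = lkjkl$jl
  rot[3] = kjkl$jll
  rot[4] = jkl$jllk
  rot[5] = kl$jllkj
  rot[6] = l$jllkjk
  rot[7] = $jllkjkl
Sorted (with $ < everything):
  sorted[0] = $jllkjkl
  sorted[1] = jkl$jllk
  sorted[2] = jllkjkl$
  sorted[3] = kjkl$jll
  sorted[4] = kl$jllkj
  sorted[5] = l$jllkjk
  sorted[6] = lkjkl$jl
  sorted[7] = llkjkl$j
sorted[1] = jkl$jllk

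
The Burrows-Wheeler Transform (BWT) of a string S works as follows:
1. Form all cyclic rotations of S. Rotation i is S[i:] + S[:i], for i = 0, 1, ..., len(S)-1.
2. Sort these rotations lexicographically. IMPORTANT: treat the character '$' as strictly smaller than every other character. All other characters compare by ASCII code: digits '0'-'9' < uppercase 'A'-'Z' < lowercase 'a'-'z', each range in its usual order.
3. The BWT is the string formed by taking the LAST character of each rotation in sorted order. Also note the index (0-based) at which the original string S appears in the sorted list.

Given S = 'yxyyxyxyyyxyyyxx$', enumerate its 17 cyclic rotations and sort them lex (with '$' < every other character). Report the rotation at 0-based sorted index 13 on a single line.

All 17 rotations (rotation i = S[i:]+S[:i]):
  rot[0] = yxyyxyxyyyxyyyxx$
  rot[1] = xyyxyxyyyxyyyxx$y
  rot[2] = yyxyxyyyxyyyxx$yx
  rot[3] = yxyxyyyxyyyxx$yxy
  rot[4] = xyxyyyxyyyxx$yxyy
  rot[5] = yxyyyxyyyxx$yxyyx
  rot[6] = xyyyxyyyxx$yxyyxy
  rot[7] = yyyxyyyxx$yxyyxyx
  rot[8] = yyxyyyxx$yxyyxyxy
  rot[9] = yxyyyxx$yxyyxyxyy
  rot[10] = xyyyxx$yxyyxyxyyy
  rot[11] = yyyxx$yxyyxyxyyyx
  rot[12] = yyxx$yxyyxyxyyyxy
  rot[13] = yxx$yxyyxyxyyyxyy
  rot[14] = xx$yxyyxyxyyyxyyy
  rot[15] = x$yxyyxyxyyyxyyyx
  rot[16] = $yxyyxyxyyyxyyyxx
Sorted (with $ < everything):
  sorted[0] = $yxyyxyxyyyxyyyxx
  sorted[1] = x$yxyyxyxyyyxyyyx
  sorted[2] = xx$yxyyxyxyyyxyyy
  sorted[3] = xyxyyyxyyyxx$yxyy
  sorted[4] = xyyxyxyyyxyyyxx$y
  sorted[5] = xyyyxx$yxyyxyxyyy
  sorted[6] = xyyyxyyyxx$yxyyxy
  sorted[7] = yxx$yxyyxyxyyyxyy
  sorted[8] = yxyxyyyxyyyxx$yxy
  sorted[9] = yxyyxyxyyyxyyyxx$
  sorted[10] = yxyyyxx$yxyyxyxyy
  sorted[11] = yxyyyxyyyxx$yxyyx
  sorted[12] = yyxx$yxyyxyxyyyxy
  sorted[13] = yyxyxyyyxyyyxx$yx
  sorted[14] = yyxyyyxx$yxyyxyxy
  sorted[15] = yyyxx$yxyyxyxyyyx
  sorted[16] = yyyxyyyxx$yxyyxyx
sorted[13] = yyxyxyyyxyyyxx$yx

Answer: yyxyxyyyxyyyxx$yx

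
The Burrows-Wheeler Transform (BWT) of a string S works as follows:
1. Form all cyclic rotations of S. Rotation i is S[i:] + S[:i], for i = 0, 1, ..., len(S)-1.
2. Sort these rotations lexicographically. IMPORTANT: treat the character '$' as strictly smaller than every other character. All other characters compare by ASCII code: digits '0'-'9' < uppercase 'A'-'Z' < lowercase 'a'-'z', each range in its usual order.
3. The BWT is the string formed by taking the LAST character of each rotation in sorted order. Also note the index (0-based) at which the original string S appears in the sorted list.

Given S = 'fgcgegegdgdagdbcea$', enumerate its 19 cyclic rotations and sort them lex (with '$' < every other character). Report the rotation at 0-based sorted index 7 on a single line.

All 19 rotations (rotation i = S[i:]+S[:i]):
  rot[0] = fgcgegegdgdagdbcea$
  rot[1] = gcgegegdgdagdbcea$f
  rot[2] = cgegegdgdagdbcea$fg
  rot[3] = gegegdgdagdbcea$fgc
  rot[4] = egegdgdagdbcea$fgcg
  rot[5] = gegdgdagdbcea$fgcge
  rot[6] = egdgdagdbcea$fgcgeg
  rot[7] = gdgdagdbcea$fgcgege
  rot[8] = dgdagdbcea$fgcgegeg
  rot[9] = gdagdbcea$fgcgegegd
  rot[10] = dagdbcea$fgcgegegdg
  rot[11] = agdbcea$fgcgegegdgd
  rot[12] = gdbcea$fgcgegegdgda
  rot[13] = dbcea$fgcgegegdgdag
  rot[14] = bcea$fgcgegegdgdagd
  rot[15] = cea$fgcgegegdgdagdb
  rot[16] = ea$fgcgegegdgdagdbc
  rot[17] = a$fgcgegegdgdagdbce
  rot[18] = $fgcgegegdgdagdbcea
Sorted (with $ < everything):
  sorted[0] = $fgcgegegdgdagdbcea
  sorted[1] = a$fgcgegegdgdagdbce
  sorted[2] = agdbcea$fgcgegegdgd
  sorted[3] = bcea$fgcgegegdgdagd
  sorted[4] = cea$fgcgegegdgdagdb
  sorted[5] = cgegegdgdagdbcea$fg
  sorted[6] = dagdbcea$fgcgegegdg
  sorted[7] = dbcea$fgcgegegdgdag
  sorted[8] = dgdagdbcea$fgcgegeg
  sorted[9] = ea$fgcgegegdgdagdbc
  sorted[10] = egdgdagdbcea$fgcgeg
  sorted[11] = egegdgdagdbcea$fgcg
  sorted[12] = fgcgegegdgdagdbcea$
  sorted[13] = gcgegegdgdagdbcea$f
  sorted[14] = gdagdbcea$fgcgegegd
  sorted[15] = gdbcea$fgcgegegdgda
  sorted[16] = gdgdagdbcea$fgcgege
  sorted[17] = gegdgdagdbcea$fgcge
  sorted[18] = gegegdgdagdbcea$fgc
sorted[7] = dbcea$fgcgegegdgdag

Answer: dbcea$fgcgegegdgdag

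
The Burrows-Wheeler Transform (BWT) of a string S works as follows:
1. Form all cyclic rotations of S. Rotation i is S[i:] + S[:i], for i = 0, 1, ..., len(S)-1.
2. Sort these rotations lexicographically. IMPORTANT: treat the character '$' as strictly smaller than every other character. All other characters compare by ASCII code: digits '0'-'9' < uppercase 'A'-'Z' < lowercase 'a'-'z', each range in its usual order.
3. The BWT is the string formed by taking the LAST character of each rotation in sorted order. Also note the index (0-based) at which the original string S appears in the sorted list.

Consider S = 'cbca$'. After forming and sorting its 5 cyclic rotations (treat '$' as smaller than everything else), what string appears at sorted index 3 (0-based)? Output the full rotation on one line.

Answer: ca$cb

Derivation:
All 5 rotations (rotation i = S[i:]+S[:i]):
  rot[0] = cbca$
  rot[1] = bca$c
  rot[2] = ca$cb
  rot[3] = a$cbc
  rot[4] = $cbca
Sorted (with $ < everything):
  sorted[0] = $cbca
  sorted[1] = a$cbc
  sorted[2] = bca$c
  sorted[3] = ca$cb
  sorted[4] = cbca$
sorted[3] = ca$cb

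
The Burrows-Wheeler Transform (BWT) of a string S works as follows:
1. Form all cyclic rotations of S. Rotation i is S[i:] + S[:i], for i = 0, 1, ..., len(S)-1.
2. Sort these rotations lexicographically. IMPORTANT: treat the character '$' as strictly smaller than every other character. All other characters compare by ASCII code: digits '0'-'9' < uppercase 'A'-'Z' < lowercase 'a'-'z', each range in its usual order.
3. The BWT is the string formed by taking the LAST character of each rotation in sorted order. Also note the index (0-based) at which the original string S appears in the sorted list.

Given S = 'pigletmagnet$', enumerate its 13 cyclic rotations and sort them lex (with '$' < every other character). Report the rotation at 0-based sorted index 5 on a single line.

All 13 rotations (rotation i = S[i:]+S[:i]):
  rot[0] = pigletmagnet$
  rot[1] = igletmagnet$p
  rot[2] = gletmagnet$pi
  rot[3] = letmagnet$pig
  rot[4] = etmagnet$pigl
  rot[5] = tmagnet$pigle
  rot[6] = magnet$piglet
  rot[7] = agnet$pigletm
  rot[8] = gnet$pigletma
  rot[9] = net$pigletmag
  rot[10] = et$pigletmagn
  rot[11] = t$pigletmagne
  rot[12] = $pigletmagnet
Sorted (with $ < everything):
  sorted[0] = $pigletmagnet
  sorted[1] = agnet$pigletm
  sorted[2] = et$pigletmagn
  sorted[3] = etmagnet$pigl
  sorted[4] = gletmagnet$pi
  sorted[5] = gnet$pigletma
  sorted[6] = igletmagnet$p
  sorted[7] = letmagnet$pig
  sorted[8] = magnet$piglet
  sorted[9] = net$pigletmag
  sorted[10] = pigletmagnet$
  sorted[11] = t$pigletmagne
  sorted[12] = tmagnet$pigle
sorted[5] = gnet$pigletma

Answer: gnet$pigletma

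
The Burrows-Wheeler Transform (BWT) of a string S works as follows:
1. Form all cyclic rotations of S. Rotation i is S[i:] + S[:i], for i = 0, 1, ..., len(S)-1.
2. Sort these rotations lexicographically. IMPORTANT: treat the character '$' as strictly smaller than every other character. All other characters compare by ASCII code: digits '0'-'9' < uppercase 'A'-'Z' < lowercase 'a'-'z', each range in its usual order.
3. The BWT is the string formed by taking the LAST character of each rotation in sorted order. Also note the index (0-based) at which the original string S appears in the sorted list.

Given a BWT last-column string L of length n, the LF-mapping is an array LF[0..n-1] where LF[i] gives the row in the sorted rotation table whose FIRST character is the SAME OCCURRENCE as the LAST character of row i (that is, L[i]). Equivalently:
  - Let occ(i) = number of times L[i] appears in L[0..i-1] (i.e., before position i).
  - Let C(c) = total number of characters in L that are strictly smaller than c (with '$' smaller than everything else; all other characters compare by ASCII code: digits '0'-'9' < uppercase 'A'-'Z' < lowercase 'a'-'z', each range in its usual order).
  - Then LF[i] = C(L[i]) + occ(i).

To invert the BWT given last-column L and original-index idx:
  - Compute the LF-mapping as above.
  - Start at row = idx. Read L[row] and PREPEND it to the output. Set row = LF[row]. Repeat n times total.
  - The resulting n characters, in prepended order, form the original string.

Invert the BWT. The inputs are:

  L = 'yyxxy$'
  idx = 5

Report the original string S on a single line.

Answer: yyxxy$

Derivation:
LF mapping: 3 4 1 2 5 0
Walk LF starting at row 5, prepending L[row]:
  step 1: row=5, L[5]='$', prepend. Next row=LF[5]=0
  step 2: row=0, L[0]='y', prepend. Next row=LF[0]=3
  step 3: row=3, L[3]='x', prepend. Next row=LF[3]=2
  step 4: row=2, L[2]='x', prepend. Next row=LF[2]=1
  step 5: row=1, L[1]='y', prepend. Next row=LF[1]=4
  step 6: row=4, L[4]='y', prepend. Next row=LF[4]=5
Reversed output: yyxxy$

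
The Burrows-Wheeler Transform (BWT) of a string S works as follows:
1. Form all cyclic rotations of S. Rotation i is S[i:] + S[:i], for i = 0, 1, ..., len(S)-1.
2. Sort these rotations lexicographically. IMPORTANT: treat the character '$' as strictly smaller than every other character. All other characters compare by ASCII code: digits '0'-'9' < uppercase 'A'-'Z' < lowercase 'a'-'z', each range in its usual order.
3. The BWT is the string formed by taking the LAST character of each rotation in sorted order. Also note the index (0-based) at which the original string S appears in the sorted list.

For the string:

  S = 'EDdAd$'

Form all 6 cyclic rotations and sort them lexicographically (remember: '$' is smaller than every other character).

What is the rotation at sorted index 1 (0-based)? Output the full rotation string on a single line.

All 6 rotations (rotation i = S[i:]+S[:i]):
  rot[0] = EDdAd$
  rot[1] = DdAd$E
  rot[2] = dAd$ED
  rot[3] = Ad$EDd
  rot[4] = d$EDdA
  rot[5] = $EDdAd
Sorted (with $ < everything):
  sorted[0] = $EDdAd
  sorted[1] = Ad$EDd
  sorted[2] = DdAd$E
  sorted[3] = EDdAd$
  sorted[4] = d$EDdA
  sorted[5] = dAd$ED
sorted[1] = Ad$EDd

Answer: Ad$EDd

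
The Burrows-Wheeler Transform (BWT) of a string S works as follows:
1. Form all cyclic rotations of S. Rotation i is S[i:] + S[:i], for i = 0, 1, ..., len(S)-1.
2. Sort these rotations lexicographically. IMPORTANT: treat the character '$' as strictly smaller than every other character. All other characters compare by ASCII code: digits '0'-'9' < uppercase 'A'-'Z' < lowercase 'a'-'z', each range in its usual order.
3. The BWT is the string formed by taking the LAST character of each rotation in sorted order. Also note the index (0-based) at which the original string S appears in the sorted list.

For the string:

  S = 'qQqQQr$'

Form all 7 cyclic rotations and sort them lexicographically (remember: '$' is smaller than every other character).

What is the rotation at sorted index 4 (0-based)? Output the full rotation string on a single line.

Answer: qQQr$qQ

Derivation:
All 7 rotations (rotation i = S[i:]+S[:i]):
  rot[0] = qQqQQr$
  rot[1] = QqQQr$q
  rot[2] = qQQr$qQ
  rot[3] = QQr$qQq
  rot[4] = Qr$qQqQ
  rot[5] = r$qQqQQ
  rot[6] = $qQqQQr
Sorted (with $ < everything):
  sorted[0] = $qQqQQr
  sorted[1] = QQr$qQq
  sorted[2] = QqQQr$q
  sorted[3] = Qr$qQqQ
  sorted[4] = qQQr$qQ
  sorted[5] = qQqQQr$
  sorted[6] = r$qQqQQ
sorted[4] = qQQr$qQ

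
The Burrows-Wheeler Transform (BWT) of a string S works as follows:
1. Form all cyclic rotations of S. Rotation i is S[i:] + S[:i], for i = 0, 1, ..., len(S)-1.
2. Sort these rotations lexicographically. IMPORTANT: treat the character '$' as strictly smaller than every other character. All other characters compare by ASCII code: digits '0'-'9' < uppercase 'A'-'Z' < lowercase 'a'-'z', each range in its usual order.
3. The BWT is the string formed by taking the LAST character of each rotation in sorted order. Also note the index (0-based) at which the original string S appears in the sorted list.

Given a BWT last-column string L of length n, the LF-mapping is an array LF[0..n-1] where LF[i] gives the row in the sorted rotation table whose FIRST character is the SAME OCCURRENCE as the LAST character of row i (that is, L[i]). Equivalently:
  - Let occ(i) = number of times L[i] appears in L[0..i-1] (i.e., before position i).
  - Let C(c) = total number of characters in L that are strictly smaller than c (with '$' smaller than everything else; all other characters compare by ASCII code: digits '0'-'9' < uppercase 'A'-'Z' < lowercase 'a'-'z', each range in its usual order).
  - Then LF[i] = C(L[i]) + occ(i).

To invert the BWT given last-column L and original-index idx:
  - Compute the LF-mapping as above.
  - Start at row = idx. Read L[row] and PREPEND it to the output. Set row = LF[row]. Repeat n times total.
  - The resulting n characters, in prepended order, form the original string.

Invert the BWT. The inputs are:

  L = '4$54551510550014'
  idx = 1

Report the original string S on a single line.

LF mapping: 7 0 10 8 11 12 4 13 5 1 14 15 2 3 6 9
Walk LF starting at row 1, prepending L[row]:
  step 1: row=1, L[1]='$', prepend. Next row=LF[1]=0
  step 2: row=0, L[0]='4', prepend. Next row=LF[0]=7
  step 3: row=7, L[7]='5', prepend. Next row=LF[7]=13
  step 4: row=13, L[13]='0', prepend. Next row=LF[13]=3
  step 5: row=3, L[3]='4', prepend. Next row=LF[3]=8
  step 6: row=8, L[8]='1', prepend. Next row=LF[8]=5
  step 7: row=5, L[5]='5', prepend. Next row=LF[5]=12
  step 8: row=12, L[12]='0', prepend. Next row=LF[12]=2
  step 9: row=2, L[2]='5', prepend. Next row=LF[2]=10
  step 10: row=10, L[10]='5', prepend. Next row=LF[10]=14
  step 11: row=14, L[14]='1', prepend. Next row=LF[14]=6
  step 12: row=6, L[6]='1', prepend. Next row=LF[6]=4
  step 13: row=4, L[4]='5', prepend. Next row=LF[4]=11
  step 14: row=11, L[11]='5', prepend. Next row=LF[11]=15
  step 15: row=15, L[15]='4', prepend. Next row=LF[15]=9
  step 16: row=9, L[9]='0', prepend. Next row=LF[9]=1
Reversed output: 045511550514054$

Answer: 045511550514054$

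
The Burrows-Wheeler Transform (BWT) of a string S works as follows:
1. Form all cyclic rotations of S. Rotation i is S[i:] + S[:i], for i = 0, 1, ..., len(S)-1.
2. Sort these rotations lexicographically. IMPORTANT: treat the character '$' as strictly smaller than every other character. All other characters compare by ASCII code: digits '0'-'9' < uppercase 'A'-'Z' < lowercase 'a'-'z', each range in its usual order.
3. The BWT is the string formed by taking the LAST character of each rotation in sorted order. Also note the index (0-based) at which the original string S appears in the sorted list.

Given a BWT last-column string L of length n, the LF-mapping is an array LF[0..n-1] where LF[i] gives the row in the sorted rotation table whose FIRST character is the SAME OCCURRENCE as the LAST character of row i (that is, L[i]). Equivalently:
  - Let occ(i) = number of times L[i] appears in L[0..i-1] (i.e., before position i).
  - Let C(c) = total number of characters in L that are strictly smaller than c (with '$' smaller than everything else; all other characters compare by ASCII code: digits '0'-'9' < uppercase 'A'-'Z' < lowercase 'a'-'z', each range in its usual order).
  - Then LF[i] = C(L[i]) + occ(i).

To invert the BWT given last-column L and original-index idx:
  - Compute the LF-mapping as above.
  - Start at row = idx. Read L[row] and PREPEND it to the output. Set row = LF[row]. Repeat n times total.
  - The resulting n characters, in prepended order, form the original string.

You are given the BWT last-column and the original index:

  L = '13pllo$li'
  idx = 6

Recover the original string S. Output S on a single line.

Answer: lollip31$

Derivation:
LF mapping: 1 2 8 4 5 7 0 6 3
Walk LF starting at row 6, prepending L[row]:
  step 1: row=6, L[6]='$', prepend. Next row=LF[6]=0
  step 2: row=0, L[0]='1', prepend. Next row=LF[0]=1
  step 3: row=1, L[1]='3', prepend. Next row=LF[1]=2
  step 4: row=2, L[2]='p', prepend. Next row=LF[2]=8
  step 5: row=8, L[8]='i', prepend. Next row=LF[8]=3
  step 6: row=3, L[3]='l', prepend. Next row=LF[3]=4
  step 7: row=4, L[4]='l', prepend. Next row=LF[4]=5
  step 8: row=5, L[5]='o', prepend. Next row=LF[5]=7
  step 9: row=7, L[7]='l', prepend. Next row=LF[7]=6
Reversed output: lollip31$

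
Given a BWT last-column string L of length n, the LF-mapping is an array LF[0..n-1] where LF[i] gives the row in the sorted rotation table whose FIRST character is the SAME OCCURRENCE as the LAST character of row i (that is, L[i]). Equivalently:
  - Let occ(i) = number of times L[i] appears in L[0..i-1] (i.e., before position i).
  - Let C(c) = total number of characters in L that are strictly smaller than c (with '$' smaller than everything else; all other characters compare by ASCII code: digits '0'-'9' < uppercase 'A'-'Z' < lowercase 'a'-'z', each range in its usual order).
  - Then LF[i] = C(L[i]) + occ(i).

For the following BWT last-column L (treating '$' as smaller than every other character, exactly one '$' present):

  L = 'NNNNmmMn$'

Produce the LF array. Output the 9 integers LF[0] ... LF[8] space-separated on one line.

Answer: 2 3 4 5 6 7 1 8 0

Derivation:
Char counts: '$':1, 'M':1, 'N':4, 'm':2, 'n':1
C (first-col start): C('$')=0, C('M')=1, C('N')=2, C('m')=6, C('n')=8
L[0]='N': occ=0, LF[0]=C('N')+0=2+0=2
L[1]='N': occ=1, LF[1]=C('N')+1=2+1=3
L[2]='N': occ=2, LF[2]=C('N')+2=2+2=4
L[3]='N': occ=3, LF[3]=C('N')+3=2+3=5
L[4]='m': occ=0, LF[4]=C('m')+0=6+0=6
L[5]='m': occ=1, LF[5]=C('m')+1=6+1=7
L[6]='M': occ=0, LF[6]=C('M')+0=1+0=1
L[7]='n': occ=0, LF[7]=C('n')+0=8+0=8
L[8]='$': occ=0, LF[8]=C('$')+0=0+0=0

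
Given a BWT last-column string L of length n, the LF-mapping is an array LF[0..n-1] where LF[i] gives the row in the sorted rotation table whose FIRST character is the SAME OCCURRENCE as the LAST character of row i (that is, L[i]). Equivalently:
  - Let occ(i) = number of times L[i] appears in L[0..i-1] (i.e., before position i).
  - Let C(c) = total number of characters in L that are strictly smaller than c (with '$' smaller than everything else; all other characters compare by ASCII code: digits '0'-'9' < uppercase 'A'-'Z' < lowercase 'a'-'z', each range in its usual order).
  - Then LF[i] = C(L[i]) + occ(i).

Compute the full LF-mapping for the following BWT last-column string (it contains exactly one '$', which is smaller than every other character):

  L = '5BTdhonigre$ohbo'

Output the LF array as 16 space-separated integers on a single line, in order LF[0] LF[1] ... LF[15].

Answer: 1 2 3 5 8 12 11 10 7 15 6 0 13 9 4 14

Derivation:
Char counts: '$':1, '5':1, 'B':1, 'T':1, 'b':1, 'd':1, 'e':1, 'g':1, 'h':2, 'i':1, 'n':1, 'o':3, 'r':1
C (first-col start): C('$')=0, C('5')=1, C('B')=2, C('T')=3, C('b')=4, C('d')=5, C('e')=6, C('g')=7, C('h')=8, C('i')=10, C('n')=11, C('o')=12, C('r')=15
L[0]='5': occ=0, LF[0]=C('5')+0=1+0=1
L[1]='B': occ=0, LF[1]=C('B')+0=2+0=2
L[2]='T': occ=0, LF[2]=C('T')+0=3+0=3
L[3]='d': occ=0, LF[3]=C('d')+0=5+0=5
L[4]='h': occ=0, LF[4]=C('h')+0=8+0=8
L[5]='o': occ=0, LF[5]=C('o')+0=12+0=12
L[6]='n': occ=0, LF[6]=C('n')+0=11+0=11
L[7]='i': occ=0, LF[7]=C('i')+0=10+0=10
L[8]='g': occ=0, LF[8]=C('g')+0=7+0=7
L[9]='r': occ=0, LF[9]=C('r')+0=15+0=15
L[10]='e': occ=0, LF[10]=C('e')+0=6+0=6
L[11]='$': occ=0, LF[11]=C('$')+0=0+0=0
L[12]='o': occ=1, LF[12]=C('o')+1=12+1=13
L[13]='h': occ=1, LF[13]=C('h')+1=8+1=9
L[14]='b': occ=0, LF[14]=C('b')+0=4+0=4
L[15]='o': occ=2, LF[15]=C('o')+2=12+2=14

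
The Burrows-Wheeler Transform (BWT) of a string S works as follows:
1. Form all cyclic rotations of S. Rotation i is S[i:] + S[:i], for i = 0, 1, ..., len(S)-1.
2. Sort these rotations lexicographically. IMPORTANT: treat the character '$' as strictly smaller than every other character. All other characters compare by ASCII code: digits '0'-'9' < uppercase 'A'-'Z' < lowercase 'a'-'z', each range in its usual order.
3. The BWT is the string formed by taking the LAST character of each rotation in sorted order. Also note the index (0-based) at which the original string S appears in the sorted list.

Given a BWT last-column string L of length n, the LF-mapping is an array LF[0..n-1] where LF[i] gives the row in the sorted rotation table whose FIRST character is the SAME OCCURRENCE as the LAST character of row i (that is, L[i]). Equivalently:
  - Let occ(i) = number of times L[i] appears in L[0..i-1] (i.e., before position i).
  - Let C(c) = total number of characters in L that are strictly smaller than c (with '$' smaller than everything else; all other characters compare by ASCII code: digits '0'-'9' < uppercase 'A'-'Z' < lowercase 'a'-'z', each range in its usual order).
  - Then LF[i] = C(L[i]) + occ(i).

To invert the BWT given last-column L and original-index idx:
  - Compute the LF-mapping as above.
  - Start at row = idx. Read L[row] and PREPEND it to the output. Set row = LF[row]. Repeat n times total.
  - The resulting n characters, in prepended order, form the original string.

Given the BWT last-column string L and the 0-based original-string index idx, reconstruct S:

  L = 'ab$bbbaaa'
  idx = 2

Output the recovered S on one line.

LF mapping: 1 5 0 6 7 8 2 3 4
Walk LF starting at row 2, prepending L[row]:
  step 1: row=2, L[2]='$', prepend. Next row=LF[2]=0
  step 2: row=0, L[0]='a', prepend. Next row=LF[0]=1
  step 3: row=1, L[1]='b', prepend. Next row=LF[1]=5
  step 4: row=5, L[5]='b', prepend. Next row=LF[5]=8
  step 5: row=8, L[8]='a', prepend. Next row=LF[8]=4
  step 6: row=4, L[4]='b', prepend. Next row=LF[4]=7
  step 7: row=7, L[7]='a', prepend. Next row=LF[7]=3
  step 8: row=3, L[3]='b', prepend. Next row=LF[3]=6
  step 9: row=6, L[6]='a', prepend. Next row=LF[6]=2
Reversed output: abababba$

Answer: abababba$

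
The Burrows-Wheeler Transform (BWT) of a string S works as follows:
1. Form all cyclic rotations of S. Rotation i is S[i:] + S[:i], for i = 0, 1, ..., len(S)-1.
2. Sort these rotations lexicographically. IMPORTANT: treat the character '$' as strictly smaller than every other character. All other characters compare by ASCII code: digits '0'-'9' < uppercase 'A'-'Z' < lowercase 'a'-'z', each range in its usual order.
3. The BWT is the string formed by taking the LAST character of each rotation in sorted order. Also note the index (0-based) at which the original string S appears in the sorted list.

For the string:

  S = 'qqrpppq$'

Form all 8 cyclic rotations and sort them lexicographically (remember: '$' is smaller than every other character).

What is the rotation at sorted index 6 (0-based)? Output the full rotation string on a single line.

All 8 rotations (rotation i = S[i:]+S[:i]):
  rot[0] = qqrpppq$
  rot[1] = qrpppq$q
  rot[2] = rpppq$qq
  rot[3] = pppq$qqr
  rot[4] = ppq$qqrp
  rot[5] = pq$qqrpp
  rot[6] = q$qqrppp
  rot[7] = $qqrpppq
Sorted (with $ < everything):
  sorted[0] = $qqrpppq
  sorted[1] = pppq$qqr
  sorted[2] = ppq$qqrp
  sorted[3] = pq$qqrpp
  sorted[4] = q$qqrppp
  sorted[5] = qqrpppq$
  sorted[6] = qrpppq$q
  sorted[7] = rpppq$qq
sorted[6] = qrpppq$q

Answer: qrpppq$q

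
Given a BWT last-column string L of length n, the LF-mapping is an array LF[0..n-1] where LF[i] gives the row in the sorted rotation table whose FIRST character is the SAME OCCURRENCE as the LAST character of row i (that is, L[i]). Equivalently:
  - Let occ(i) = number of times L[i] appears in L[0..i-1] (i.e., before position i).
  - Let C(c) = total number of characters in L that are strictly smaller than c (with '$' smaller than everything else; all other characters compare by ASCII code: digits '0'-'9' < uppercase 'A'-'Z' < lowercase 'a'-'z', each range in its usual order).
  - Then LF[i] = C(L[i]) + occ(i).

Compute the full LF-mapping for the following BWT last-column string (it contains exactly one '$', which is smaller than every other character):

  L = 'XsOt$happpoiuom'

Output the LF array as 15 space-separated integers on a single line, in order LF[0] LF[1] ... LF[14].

Answer: 2 12 1 13 0 4 3 9 10 11 7 5 14 8 6

Derivation:
Char counts: '$':1, 'O':1, 'X':1, 'a':1, 'h':1, 'i':1, 'm':1, 'o':2, 'p':3, 's':1, 't':1, 'u':1
C (first-col start): C('$')=0, C('O')=1, C('X')=2, C('a')=3, C('h')=4, C('i')=5, C('m')=6, C('o')=7, C('p')=9, C('s')=12, C('t')=13, C('u')=14
L[0]='X': occ=0, LF[0]=C('X')+0=2+0=2
L[1]='s': occ=0, LF[1]=C('s')+0=12+0=12
L[2]='O': occ=0, LF[2]=C('O')+0=1+0=1
L[3]='t': occ=0, LF[3]=C('t')+0=13+0=13
L[4]='$': occ=0, LF[4]=C('$')+0=0+0=0
L[5]='h': occ=0, LF[5]=C('h')+0=4+0=4
L[6]='a': occ=0, LF[6]=C('a')+0=3+0=3
L[7]='p': occ=0, LF[7]=C('p')+0=9+0=9
L[8]='p': occ=1, LF[8]=C('p')+1=9+1=10
L[9]='p': occ=2, LF[9]=C('p')+2=9+2=11
L[10]='o': occ=0, LF[10]=C('o')+0=7+0=7
L[11]='i': occ=0, LF[11]=C('i')+0=5+0=5
L[12]='u': occ=0, LF[12]=C('u')+0=14+0=14
L[13]='o': occ=1, LF[13]=C('o')+1=7+1=8
L[14]='m': occ=0, LF[14]=C('m')+0=6+0=6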